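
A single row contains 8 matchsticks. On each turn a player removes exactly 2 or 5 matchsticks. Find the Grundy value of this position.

Compute g(0), g(1), … for moves {2, 5}:
g(0) = mex{} = 0
g(1) = mex{} = 0
g(2) = mex{0} = 1
g(3) = mex{0} = 1
g(4) = mex{1} = 0
g(5) = mex{0,1} = 2
g(6) = mex{0} = 1
g(7) = mex{1,2} = 0
g(8) = mex{1} = 0
So g(8) = 0.

0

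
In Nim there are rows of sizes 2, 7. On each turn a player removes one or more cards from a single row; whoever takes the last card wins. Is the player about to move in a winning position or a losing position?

Winning position

Bitwise XOR of the heap sizes:
  010  (2)
  111  (7)
  ---
  101  (5)
The nim-sum is 5 ≠ 0, so this is an N-position: the player to move can win.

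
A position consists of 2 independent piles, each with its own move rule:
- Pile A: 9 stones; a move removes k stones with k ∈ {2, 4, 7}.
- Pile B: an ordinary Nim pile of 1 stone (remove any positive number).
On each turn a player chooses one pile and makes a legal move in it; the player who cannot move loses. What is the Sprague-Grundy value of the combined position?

1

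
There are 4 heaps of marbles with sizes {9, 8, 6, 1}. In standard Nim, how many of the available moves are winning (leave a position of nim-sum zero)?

1

Nim-sum: 9 ^ 8 ^ 6 ^ 1 = 6.
The overall nim-sum is X = 6. A heap of size p has a winning move iff p XOR X < p (reduce it to p XOR X).
  9: 9 XOR 6 = 15 ≥ 9 — no move.
  8: 8 XOR 6 = 14 ≥ 8 — no move.
  6: 6 XOR 6 = 0 < 6 — winning move (to 0).
  1: 1 XOR 6 = 7 ≥ 1 — no move.
That gives 1 winning move.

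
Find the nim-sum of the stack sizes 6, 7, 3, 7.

5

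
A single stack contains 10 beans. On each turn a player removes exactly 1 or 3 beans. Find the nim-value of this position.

0

Compute g(0), g(1), … for moves {1, 3}:
g(0) = mex{} = 0
g(1) = mex{0} = 1
g(2) = mex{1} = 0
g(3) = mex{0} = 1
g(4) = mex{1} = 0
g(5) = mex{0} = 1
g(6) = mex{1} = 0
g(7) = mex{0} = 1
g(8) = mex{1} = 0
g(9) = mex{0} = 1
g(10) = mex{1} = 0
So g(10) = 0.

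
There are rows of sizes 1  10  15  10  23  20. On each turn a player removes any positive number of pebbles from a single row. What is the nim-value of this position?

Compute the nim-sum pairwise:
1 XOR 10 = 11
11 XOR 15 = 4
4 XOR 10 = 14
14 XOR 23 = 25
25 XOR 20 = 13

13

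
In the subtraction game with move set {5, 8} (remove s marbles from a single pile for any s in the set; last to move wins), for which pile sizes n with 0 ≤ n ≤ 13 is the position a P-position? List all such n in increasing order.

0, 1, 2, 3, 4, 13

Compute g(0), g(1), … for moves {5, 8}:
g(0) = mex{} = 0
g(1) = mex{} = 0
g(2) = mex{} = 0
g(3) = mex{} = 0
g(4) = mex{} = 0
g(5) = mex{0} = 1
g(6) = mex{0} = 1
g(7) = mex{0} = 1
g(8) = mex{0} = 1
g(9) = mex{0} = 1
g(10) = mex{0,1} = 2
g(11) = mex{0,1} = 2
g(12) = mex{0,1} = 2
g(13) = mex{1} = 0
The P-positions (g = 0) in 0..13 are 0, 1, 2, 3, 4, 13.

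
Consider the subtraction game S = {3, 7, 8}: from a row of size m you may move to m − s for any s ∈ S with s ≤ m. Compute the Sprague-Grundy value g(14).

1

Grundy values for subtraction set {3, 7, 8}:
k:     0  1  2  3  4  5  6  7  8  9 10 11 12 13 14
g(k):  0  0  0  1  1  1  0  2  2  1  3  0  0  2  1
So g(14) = 1.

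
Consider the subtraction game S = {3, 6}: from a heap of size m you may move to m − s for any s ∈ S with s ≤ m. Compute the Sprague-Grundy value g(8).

Build the Grundy sequence with g(k) = mex{g(k−s) : s ∈ {3, 6}, s ≤ k}:
g(0) = mex{} = 0
g(1) = mex{} = 0
g(2) = mex{} = 0
g(3) = mex{0} = 1
g(4) = mex{0} = 1
g(5) = mex{0} = 1
g(6) = mex{0,1} = 2
g(7) = mex{0,1} = 2
g(8) = mex{0,1} = 2
So g(8) = 2.

2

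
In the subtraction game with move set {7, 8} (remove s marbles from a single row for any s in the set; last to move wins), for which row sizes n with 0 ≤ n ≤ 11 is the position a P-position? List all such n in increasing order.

Grundy values for subtraction set {7, 8}:
k:     0  1  2  3  4  5  6  7  8  9 10 11
g(k):  0  0  0  0  0  0  0  1  1  1  1  1
The P-positions (g = 0) in 0..11 are 0, 1, 2, 3, 4, 5, 6.

0, 1, 2, 3, 4, 5, 6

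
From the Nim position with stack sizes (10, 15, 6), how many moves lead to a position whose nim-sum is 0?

Compute the nim-sum pairwise:
10 XOR 15 = 5
5 XOR 6 = 3
The overall nim-sum is X = 3. A stack of size p has a winning move iff p XOR X < p (reduce it to p XOR X).
  10: 10 XOR 3 = 9 < 10 — winning move (to 9).
  15: 15 XOR 3 = 12 < 15 — winning move (to 12).
  6: 6 XOR 3 = 5 < 6 — winning move (to 5).
That gives 3 winning moves.

3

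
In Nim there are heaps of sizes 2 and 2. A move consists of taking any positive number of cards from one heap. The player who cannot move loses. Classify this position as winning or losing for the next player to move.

Bitwise XOR of the heap sizes:
  10  (2)
  10  (2)
  --
  00  (0)
The nim-sum is 0, so this is a P-position: the player to move is in a losing position under optimal play.

Losing position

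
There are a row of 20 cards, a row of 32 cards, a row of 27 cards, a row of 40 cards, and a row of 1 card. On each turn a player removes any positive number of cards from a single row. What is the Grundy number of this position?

6

Compute the nim-sum pairwise:
20 ^ 32 = 52
52 ^ 27 = 47
47 ^ 40 = 7
7 ^ 1 = 6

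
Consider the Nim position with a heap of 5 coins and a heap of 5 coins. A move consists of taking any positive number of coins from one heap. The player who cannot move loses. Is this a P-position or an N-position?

Nim-sum: 5 ⊕ 5 = 0.
The nim-sum is 0, so this is a P-position: the player to move is in a losing position under optimal play.

P-position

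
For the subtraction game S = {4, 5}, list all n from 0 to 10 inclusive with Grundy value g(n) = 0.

Compute g(0), g(1), … for moves {4, 5}:
k:     0  1  2  3  4  5  6  7  8  9 10
g(k):  0  0  0  0  1  1  1  1  2  0  0
The P-positions (g = 0) in 0..10 are 0, 1, 2, 3, 9, 10.

0, 1, 2, 3, 9, 10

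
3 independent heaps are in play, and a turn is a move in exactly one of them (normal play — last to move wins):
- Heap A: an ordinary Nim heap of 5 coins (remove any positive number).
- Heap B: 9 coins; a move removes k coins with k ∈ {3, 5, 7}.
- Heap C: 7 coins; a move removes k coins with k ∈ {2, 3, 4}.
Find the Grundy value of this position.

6

Heap A is a plain Nim heap of size 5, so its Grundy value is 5.
Grundy values for heap B (subtraction set {3, 5, 7}):
k:     0  1  2  3  4  5  6  7  8  9
g(k):  0  0  0  1  1  1  2  2  2  3
So g(9) = 3.
Grundy values for heap C (subtraction set {2, 3, 4}):
g(0) = mex{} = 0
g(1) = mex{} = 0
g(2) = mex{0} = 1
g(3) = mex{0} = 1
g(4) = mex{0,1} = 2
g(5) = mex{0,1} = 2
g(6) = mex{1,2} = 0
g(7) = mex{1,2} = 0
So g(7) = 0.
By the Sprague-Grundy theorem, the Grundy value of a sum of independent games is the XOR of the component values.
Combined value = 5 XOR 3 XOR 0 = 6.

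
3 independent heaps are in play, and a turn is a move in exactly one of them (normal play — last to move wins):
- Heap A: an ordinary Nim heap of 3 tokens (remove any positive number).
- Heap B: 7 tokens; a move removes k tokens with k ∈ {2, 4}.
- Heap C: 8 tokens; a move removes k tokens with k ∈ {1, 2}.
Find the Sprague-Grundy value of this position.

1

Heap A is a plain Nim heap of size 3, so its Grundy value is 3.
Build the Grundy sequence for heap B with g(k) = mex{g(k−s) : s ∈ {2, 4}, s ≤ k}:
g(0) = mex{} = 0
g(1) = mex{} = 0
g(2) = mex{0} = 1
g(3) = mex{0} = 1
g(4) = mex{0,1} = 2
g(5) = mex{0,1} = 2
g(6) = mex{1,2} = 0
g(7) = mex{1,2} = 0
So g(7) = 0.
Grundy values for heap C (subtraction set {1, 2}):
k:     0  1  2  3  4  5  6  7  8
g(k):  0  1  2  0  1  2  0  1  2
So g(8) = 2.
The value of a disjunctive sum is the nim-sum of the parts.
Combined value = 3 ⊕ 0 ⊕ 2 = 1.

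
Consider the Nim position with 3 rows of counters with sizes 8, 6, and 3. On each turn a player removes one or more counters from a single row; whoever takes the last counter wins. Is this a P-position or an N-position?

N-position

Write each in binary and XOR column by column:
  1000  (8)
  0110  (6)
  0011  (3)
  ----
  1101  (13)
The nim-sum is 13 ≠ 0, so this is an N-position: the player to move can win.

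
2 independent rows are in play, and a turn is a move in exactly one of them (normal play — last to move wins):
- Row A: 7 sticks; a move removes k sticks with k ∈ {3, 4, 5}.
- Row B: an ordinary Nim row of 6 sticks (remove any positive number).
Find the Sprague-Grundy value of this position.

4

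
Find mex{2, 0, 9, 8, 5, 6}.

0 is in the set but 1 is not, so the mex is 1.

1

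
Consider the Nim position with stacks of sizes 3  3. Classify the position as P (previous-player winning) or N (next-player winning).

P-position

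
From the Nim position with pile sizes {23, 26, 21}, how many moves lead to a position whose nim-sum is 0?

3

Compute the nim-sum pairwise:
23 ⊕ 26 = 13
13 ⊕ 21 = 24
The overall nim-sum is X = 24. A pile of size p has a winning move iff p XOR X < p (reduce it to p XOR X).
  23: 23 XOR 24 = 15 < 23 — winning move (to 15).
  26: 26 XOR 24 = 2 < 26 — winning move (to 2).
  21: 21 XOR 24 = 13 < 21 — winning move (to 13).
That gives 3 winning moves.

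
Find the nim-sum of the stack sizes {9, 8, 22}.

Nim-sum: 9 XOR 8 XOR 22 = 23.

23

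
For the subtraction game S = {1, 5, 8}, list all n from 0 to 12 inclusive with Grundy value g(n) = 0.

0, 2, 4, 6

Build the Grundy sequence with g(k) = mex{g(k−s) : s ∈ {1, 5, 8}, s ≤ k}:
g(0) = mex{} = 0
g(1) = mex{0} = 1
g(2) = mex{1} = 0
g(3) = mex{0} = 1
g(4) = mex{1} = 0
g(5) = mex{0} = 1
g(6) = mex{1} = 0
g(7) = mex{0} = 1
g(8) = mex{0,1} = 2
g(9) = mex{0,1,2} = 3
g(10) = mex{0,1,3} = 2
g(11) = mex{0,1,2} = 3
g(12) = mex{0,1,3} = 2
The P-positions (g = 0) in 0..12 are 0, 2, 4, 6.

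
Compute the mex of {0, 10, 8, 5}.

0 is in the set but 1 is not, so the mex is 1.

1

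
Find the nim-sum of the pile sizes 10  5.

Nim-sum: 10 XOR 5 = 15.

15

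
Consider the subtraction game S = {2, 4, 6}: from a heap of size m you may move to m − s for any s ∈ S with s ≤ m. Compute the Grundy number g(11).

1

Grundy values for subtraction set {2, 4, 6}:
k:     0  1  2  3  4  5  6  7  8  9 10 11
g(k):  0  0  1  1  2  2  3  3  0  0  1  1
So g(11) = 1.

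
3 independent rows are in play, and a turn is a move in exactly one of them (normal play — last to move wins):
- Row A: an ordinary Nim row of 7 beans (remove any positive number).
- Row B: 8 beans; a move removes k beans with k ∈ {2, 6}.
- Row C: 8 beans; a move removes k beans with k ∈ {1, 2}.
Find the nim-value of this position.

Row A is a plain Nim row of size 7, so its Grundy value is 7.
For row B, compute g(0), g(1), … with moves {2, 6}:
g(0) = mex{} = 0
g(1) = mex{} = 0
g(2) = mex{0} = 1
g(3) = mex{0} = 1
g(4) = mex{1} = 0
g(5) = mex{1} = 0
g(6) = mex{0} = 1
g(7) = mex{0} = 1
g(8) = mex{1} = 0
So g(8) = 0.
Grundy values for row C (subtraction set {1, 2}):
g(0) = mex{} = 0
g(1) = mex{0} = 1
g(2) = mex{0,1} = 2
g(3) = mex{1,2} = 0
g(4) = mex{0,2} = 1
g(5) = mex{0,1} = 2
g(6) = mex{1,2} = 0
g(7) = mex{0,2} = 1
g(8) = mex{0,1} = 2
So g(8) = 2.
The value of a disjunctive sum is the nim-sum of the parts.
Combined value = 7 XOR 0 XOR 2 = 5.

5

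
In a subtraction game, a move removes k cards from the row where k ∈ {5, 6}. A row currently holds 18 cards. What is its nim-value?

1

Grundy values for subtraction set {5, 6}:
k:     0  1  2  3  4  5  6  7  8  9 10 11 12 13 14 15 16 17 18
g(k):  0  0  0  0  0  1  1  1  1  1  2  0  0  0  0  0  1  1  1
So g(18) = 1.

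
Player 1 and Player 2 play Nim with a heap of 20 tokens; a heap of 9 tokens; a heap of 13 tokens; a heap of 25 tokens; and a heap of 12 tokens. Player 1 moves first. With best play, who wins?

Compute the nim-sum pairwise:
20 ⊕ 9 = 29
29 ⊕ 13 = 16
16 ⊕ 25 = 9
9 ⊕ 12 = 5
The nim-sum is 5 ≠ 0, so this is an N-position: the player to move can win; Player 1 has a winning move.

Player 1 wins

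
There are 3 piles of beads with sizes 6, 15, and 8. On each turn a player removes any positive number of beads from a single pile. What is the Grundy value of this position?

1

Nim-sum: 6 ^ 15 ^ 8 = 1.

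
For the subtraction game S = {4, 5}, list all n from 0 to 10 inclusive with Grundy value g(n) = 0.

Compute g(0), g(1), … for moves {4, 5}:
k:     0  1  2  3  4  5  6  7  8  9 10
g(k):  0  0  0  0  1  1  1  1  2  0  0
The P-positions (g = 0) in 0..10 are 0, 1, 2, 3, 9, 10.

0, 1, 2, 3, 9, 10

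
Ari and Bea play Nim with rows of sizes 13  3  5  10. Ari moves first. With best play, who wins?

Ari wins

Nim-sum: 13 ^ 3 ^ 5 ^ 10 = 1.
The nim-sum is 1 ≠ 0, so this is an N-position: the player to move can win; Ari has a winning move.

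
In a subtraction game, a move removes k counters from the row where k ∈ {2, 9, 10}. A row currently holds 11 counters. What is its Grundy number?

3

Build the Grundy sequence with g(k) = mex{g(k−s) : s ∈ {2, 9, 10}, s ≤ k}:
g(0) = mex{} = 0
g(1) = mex{} = 0
g(2) = mex{0} = 1
g(3) = mex{0} = 1
g(4) = mex{1} = 0
g(5) = mex{1} = 0
g(6) = mex{0} = 1
g(7) = mex{0} = 1
g(8) = mex{1} = 0
g(9) = mex{0,1} = 2
g(10) = mex{0} = 1
g(11) = mex{0,1,2} = 3
So g(11) = 3.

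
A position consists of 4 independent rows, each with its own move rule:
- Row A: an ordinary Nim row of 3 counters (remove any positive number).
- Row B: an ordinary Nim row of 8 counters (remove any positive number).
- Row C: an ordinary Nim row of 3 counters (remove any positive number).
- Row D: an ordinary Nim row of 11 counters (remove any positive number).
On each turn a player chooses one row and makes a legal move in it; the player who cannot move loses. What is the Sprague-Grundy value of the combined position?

Row A is a plain Nim row of size 3, so its Grundy value is 3.
Row B is a plain Nim row of size 8, so its Grundy value is 8.
Row C is a plain Nim row of size 3, so its Grundy value is 3.
Row D is a plain Nim row of size 11, so its Grundy value is 11.
By the Sprague-Grundy theorem, the Grundy value of a sum of independent games is the XOR of the component values.
Combined value = 3 ⊕ 8 ⊕ 3 ⊕ 11 = 3.

3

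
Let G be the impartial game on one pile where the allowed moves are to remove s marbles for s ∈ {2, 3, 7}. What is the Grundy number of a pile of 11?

0

Grundy values for subtraction set {2, 3, 7}:
k:     0  1  2  3  4  5  6  7  8  9 10 11
g(k):  0  0  1  1  2  0  0  1  1  2  0  0
So g(11) = 0.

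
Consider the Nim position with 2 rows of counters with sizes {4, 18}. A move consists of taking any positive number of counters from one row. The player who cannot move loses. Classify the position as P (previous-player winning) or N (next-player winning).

N-position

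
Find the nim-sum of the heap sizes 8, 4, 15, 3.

Compute the nim-sum pairwise:
8 XOR 4 = 12
12 XOR 15 = 3
3 XOR 3 = 0

0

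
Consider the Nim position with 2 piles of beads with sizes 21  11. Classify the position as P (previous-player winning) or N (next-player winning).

N-position

Bitwise XOR of the heap sizes:
  10101  (21)
  01011  (11)
  -----
  11110  (30)
The nim-sum is 30 ≠ 0, so this is an N-position: the player to move can win.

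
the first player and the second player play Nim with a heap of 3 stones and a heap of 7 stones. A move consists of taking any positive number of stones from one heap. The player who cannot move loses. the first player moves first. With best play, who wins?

Write each in binary and XOR column by column:
  011  (3)
  111  (7)
  ---
  100  (4)
The nim-sum is 4 ≠ 0, so this is an N-position: the player to move can win; the first player has a winning move.

the first player wins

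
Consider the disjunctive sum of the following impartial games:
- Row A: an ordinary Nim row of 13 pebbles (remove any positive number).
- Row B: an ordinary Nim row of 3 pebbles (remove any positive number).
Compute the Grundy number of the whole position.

14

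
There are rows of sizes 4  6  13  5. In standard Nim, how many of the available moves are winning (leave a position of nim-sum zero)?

1

Bitwise XOR of the heap sizes:
  0100  (4)
  0110  (6)
  1101  (13)
  0101  (5)
  ----
  1010  (10)
The overall nim-sum is X = 10. A row of size p has a winning move iff p XOR X < p (reduce it to p XOR X).
  4: 4 XOR 10 = 14 ≥ 4 — no move.
  6: 6 XOR 10 = 12 ≥ 6 — no move.
  13: 13 XOR 10 = 7 < 13 — winning move (to 7).
  5: 5 XOR 10 = 15 ≥ 5 — no move.
That gives 1 winning move.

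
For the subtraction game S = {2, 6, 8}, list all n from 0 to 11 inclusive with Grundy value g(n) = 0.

0, 1, 4, 5

Build the Grundy sequence with g(k) = mex{g(k−s) : s ∈ {2, 6, 8}, s ≤ k}:
k:     0  1  2  3  4  5  6  7  8  9 10 11
g(k):  0  0  1  1  0  0  1  1  2  2  3  3
The P-positions (g = 0) in 0..11 are 0, 1, 4, 5.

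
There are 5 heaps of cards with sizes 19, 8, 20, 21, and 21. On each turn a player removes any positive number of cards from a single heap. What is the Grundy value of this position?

15

Compute the nim-sum pairwise:
19 ^ 8 = 27
27 ^ 20 = 15
15 ^ 21 = 26
26 ^ 21 = 15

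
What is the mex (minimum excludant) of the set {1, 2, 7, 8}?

0 is not in the set, so the mex is 0.

0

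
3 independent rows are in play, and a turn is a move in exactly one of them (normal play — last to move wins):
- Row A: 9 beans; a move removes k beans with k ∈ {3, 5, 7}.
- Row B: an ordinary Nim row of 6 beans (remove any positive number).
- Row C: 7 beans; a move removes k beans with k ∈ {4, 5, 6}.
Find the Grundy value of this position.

4

Grundy values for row A (subtraction set {3, 5, 7}):
g(0) = mex{} = 0
g(1) = mex{} = 0
g(2) = mex{} = 0
g(3) = mex{0} = 1
g(4) = mex{0} = 1
g(5) = mex{0} = 1
g(6) = mex{0,1} = 2
g(7) = mex{0,1} = 2
g(8) = mex{0,1} = 2
g(9) = mex{0,1,2} = 3
So g(9) = 3.
Row B is a plain Nim row of size 6, so its Grundy value is 6.
Build the Grundy sequence for row C with g(k) = mex{g(k−s) : s ∈ {4, 5, 6}, s ≤ k}:
g(0) = mex{} = 0
g(1) = mex{} = 0
g(2) = mex{} = 0
g(3) = mex{} = 0
g(4) = mex{0} = 1
g(5) = mex{0} = 1
g(6) = mex{0} = 1
g(7) = mex{0} = 1
So g(7) = 1.
The value of a disjunctive sum is the nim-sum of the parts.
Combined value = 3 ⊕ 6 ⊕ 1 = 4.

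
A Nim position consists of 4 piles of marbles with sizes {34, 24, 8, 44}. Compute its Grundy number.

Compute the nim-sum pairwise:
34 ⊕ 24 = 58
58 ⊕ 8 = 50
50 ⊕ 44 = 30

30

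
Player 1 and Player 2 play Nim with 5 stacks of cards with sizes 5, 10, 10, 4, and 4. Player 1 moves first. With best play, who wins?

Player 1 wins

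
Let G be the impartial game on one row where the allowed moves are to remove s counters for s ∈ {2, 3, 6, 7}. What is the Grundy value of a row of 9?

Compute g(0), g(1), … for moves {2, 3, 6, 7}:
g(0) = mex{} = 0
g(1) = mex{} = 0
g(2) = mex{0} = 1
g(3) = mex{0} = 1
g(4) = mex{0,1} = 2
g(5) = mex{1} = 0
g(6) = mex{0,1,2} = 3
g(7) = mex{0,2} = 1
g(8) = mex{0,1,3} = 2
g(9) = mex{1,3} = 0
So g(9) = 0.

0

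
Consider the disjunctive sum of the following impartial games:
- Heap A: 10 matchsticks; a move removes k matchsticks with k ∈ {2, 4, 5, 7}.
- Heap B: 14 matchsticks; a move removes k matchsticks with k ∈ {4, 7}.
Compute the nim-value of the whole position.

Build the Grundy sequence for heap A with g(k) = mex{g(k−s) : s ∈ {2, 4, 5, 7}, s ≤ k}:
k:     0  1  2  3  4  5  6  7  8  9 10
g(k):  0  0  1  1  2  2  3  3  4  0  0
So g(10) = 0.
Build the Grundy sequence for heap B with g(k) = mex{g(k−s) : s ∈ {4, 7}, s ≤ k}:
k:     0  1  2  3  4  5  6  7  8  9 10 11 12 13 14
g(k):  0  0  0  0  1  1  1  1  2  2  2  0  0  0  0
So g(14) = 0.
The value of a disjunctive sum is the nim-sum of the parts.
Combined value = 0 XOR 0 = 0.

0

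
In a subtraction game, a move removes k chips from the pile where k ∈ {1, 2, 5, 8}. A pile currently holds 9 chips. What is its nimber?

Grundy values for subtraction set {1, 2, 5, 8}:
g(0) = mex{} = 0
g(1) = mex{0} = 1
g(2) = mex{0,1} = 2
g(3) = mex{1,2} = 0
g(4) = mex{0,2} = 1
g(5) = mex{0,1} = 2
g(6) = mex{1,2} = 0
g(7) = mex{0,2} = 1
g(8) = mex{0,1} = 2
g(9) = mex{1,2} = 0
So g(9) = 0.

0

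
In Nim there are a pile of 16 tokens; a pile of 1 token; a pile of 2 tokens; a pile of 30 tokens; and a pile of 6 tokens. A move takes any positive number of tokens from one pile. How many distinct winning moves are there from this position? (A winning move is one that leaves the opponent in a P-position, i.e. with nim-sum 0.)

1

Compute the nim-sum pairwise:
16 XOR 1 = 17
17 XOR 2 = 19
19 XOR 30 = 13
13 XOR 6 = 11
The overall nim-sum is X = 11. A pile of size p has a winning move iff p XOR X < p (reduce it to p XOR X).
  16: 16 XOR 11 = 27 ≥ 16 — no move.
  1: 1 XOR 11 = 10 ≥ 1 — no move.
  2: 2 XOR 11 = 9 ≥ 2 — no move.
  30: 30 XOR 11 = 21 < 30 — winning move (to 21).
  6: 6 XOR 11 = 13 ≥ 6 — no move.
That gives 1 winning move.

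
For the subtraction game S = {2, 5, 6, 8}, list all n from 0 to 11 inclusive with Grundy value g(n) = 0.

0, 1, 4, 11

Compute g(0), g(1), … for moves {2, 5, 6, 8}:
g(0) = mex{} = 0
g(1) = mex{} = 0
g(2) = mex{0} = 1
g(3) = mex{0} = 1
g(4) = mex{1} = 0
g(5) = mex{0,1} = 2
g(6) = mex{0} = 1
g(7) = mex{0,1,2} = 3
g(8) = mex{0,1} = 2
g(9) = mex{0,1,3} = 2
g(10) = mex{0,1,2} = 3
g(11) = mex{1,2} = 0
The P-positions (g = 0) in 0..11 are 0, 1, 4, 11.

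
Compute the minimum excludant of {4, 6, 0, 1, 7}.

The values 0, 1 are all present; 2 is the first non-negative integer missing from the set.

2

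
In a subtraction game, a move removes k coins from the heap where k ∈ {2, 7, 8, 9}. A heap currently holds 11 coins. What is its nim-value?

Build the Grundy sequence with g(k) = mex{g(k−s) : s ∈ {2, 7, 8, 9}, s ≤ k}:
k:     0  1  2  3  4  5  6  7  8  9 10 11
g(k):  0  0  1  1  0  0  1  1  2  2  3  3
So g(11) = 3.

3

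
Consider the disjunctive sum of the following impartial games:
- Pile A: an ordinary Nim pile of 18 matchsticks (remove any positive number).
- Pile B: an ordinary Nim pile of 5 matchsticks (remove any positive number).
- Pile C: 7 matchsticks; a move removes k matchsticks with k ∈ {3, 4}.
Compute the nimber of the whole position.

Pile A is a plain Nim pile of size 18, so its Grundy value is 18.
Pile B is a plain Nim pile of size 5, so its Grundy value is 5.
Grundy values for pile C (subtraction set {3, 4}):
g(0) = mex{} = 0
g(1) = mex{} = 0
g(2) = mex{} = 0
g(3) = mex{0} = 1
g(4) = mex{0} = 1
g(5) = mex{0} = 1
g(6) = mex{0,1} = 2
g(7) = mex{1} = 0
So g(7) = 0.
The value of a disjunctive sum is the nim-sum of the parts.
Combined value = 18 ⊕ 5 ⊕ 0 = 23.

23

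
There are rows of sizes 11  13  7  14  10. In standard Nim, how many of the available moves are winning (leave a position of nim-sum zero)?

In binary:
  1011  (11)
  1101  (13)
  0111  (7)
  1110  (14)
  1010  (10)
  ----
  0101  (5)
The overall nim-sum is X = 5. A row of size p has a winning move iff p XOR X < p (reduce it to p XOR X).
  11: 11 XOR 5 = 14 ≥ 11 — no move.
  13: 13 XOR 5 = 8 < 13 — winning move (to 8).
  7: 7 XOR 5 = 2 < 7 — winning move (to 2).
  14: 14 XOR 5 = 11 < 14 — winning move (to 11).
  10: 10 XOR 5 = 15 ≥ 10 — no move.
That gives 3 winning moves.

3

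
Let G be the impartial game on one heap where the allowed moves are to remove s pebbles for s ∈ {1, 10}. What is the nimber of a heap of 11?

0

Grundy values for subtraction set {1, 10}:
g(0) = mex{} = 0
g(1) = mex{0} = 1
g(2) = mex{1} = 0
g(3) = mex{0} = 1
g(4) = mex{1} = 0
g(5) = mex{0} = 1
g(6) = mex{1} = 0
g(7) = mex{0} = 1
g(8) = mex{1} = 0
g(9) = mex{0} = 1
g(10) = mex{0,1} = 2
g(11) = mex{1,2} = 0
So g(11) = 0.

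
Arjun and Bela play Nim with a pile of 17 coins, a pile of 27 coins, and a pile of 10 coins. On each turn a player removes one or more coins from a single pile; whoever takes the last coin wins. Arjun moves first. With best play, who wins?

Compute the nim-sum pairwise:
17 ⊕ 27 = 10
10 ⊕ 10 = 0
The nim-sum is 0, so this is a P-position: the player to move is in a losing position under optimal play; Arjun is about to move from it and so loses — Bela wins.

Bela wins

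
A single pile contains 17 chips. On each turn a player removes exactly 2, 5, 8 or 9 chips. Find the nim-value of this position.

0

Build the Grundy sequence with g(k) = mex{g(k−s) : s ∈ {2, 5, 8, 9}, s ≤ k}:
k:     0  1  2  3  4  5  6  7  8  9 10 11 12 13 14 15 16 17
g(k):  0  0  1  1  0  2  1  0  2  1  3  0  2  1  0  2  1  0
So g(17) = 0.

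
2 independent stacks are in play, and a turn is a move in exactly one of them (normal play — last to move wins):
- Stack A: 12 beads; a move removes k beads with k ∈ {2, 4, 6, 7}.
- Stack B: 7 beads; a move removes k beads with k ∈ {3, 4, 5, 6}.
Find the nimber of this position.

3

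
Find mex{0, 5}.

0 is in the set but 1 is not, so the mex is 1.

1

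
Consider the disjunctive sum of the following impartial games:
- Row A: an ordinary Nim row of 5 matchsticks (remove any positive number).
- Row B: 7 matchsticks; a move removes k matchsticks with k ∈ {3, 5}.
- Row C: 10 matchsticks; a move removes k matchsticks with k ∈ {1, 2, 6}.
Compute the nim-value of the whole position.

7

Row A is a plain Nim row of size 5, so its Grundy value is 5.
Grundy values for row B (subtraction set {3, 5}):
g(0) = mex{} = 0
g(1) = mex{} = 0
g(2) = mex{} = 0
g(3) = mex{0} = 1
g(4) = mex{0} = 1
g(5) = mex{0} = 1
g(6) = mex{0,1} = 2
g(7) = mex{0,1} = 2
So g(7) = 2.
Grundy values for row C (subtraction set {1, 2, 6}):
g(0) = mex{} = 0
g(1) = mex{0} = 1
g(2) = mex{0,1} = 2
g(3) = mex{1,2} = 0
g(4) = mex{0,2} = 1
g(5) = mex{0,1} = 2
g(6) = mex{0,1,2} = 3
g(7) = mex{1,2,3} = 0
g(8) = mex{0,2,3} = 1
g(9) = mex{0,1} = 2
g(10) = mex{1,2} = 0
So g(10) = 0.
By the Sprague-Grundy theorem, the Grundy value of a sum of independent games is the XOR of the component values.
Combined value = 5 XOR 2 XOR 0 = 7.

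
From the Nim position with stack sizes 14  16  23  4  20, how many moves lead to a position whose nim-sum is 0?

3

Compute the nim-sum pairwise:
14 ⊕ 16 = 30
30 ⊕ 23 = 9
9 ⊕ 4 = 13
13 ⊕ 20 = 25
The overall nim-sum is X = 25. A stack of size p has a winning move iff p XOR X < p (reduce it to p XOR X).
  14: 14 XOR 25 = 23 ≥ 14 — no move.
  16: 16 XOR 25 = 9 < 16 — winning move (to 9).
  23: 23 XOR 25 = 14 < 23 — winning move (to 14).
  4: 4 XOR 25 = 29 ≥ 4 — no move.
  20: 20 XOR 25 = 13 < 20 — winning move (to 13).
That gives 3 winning moves.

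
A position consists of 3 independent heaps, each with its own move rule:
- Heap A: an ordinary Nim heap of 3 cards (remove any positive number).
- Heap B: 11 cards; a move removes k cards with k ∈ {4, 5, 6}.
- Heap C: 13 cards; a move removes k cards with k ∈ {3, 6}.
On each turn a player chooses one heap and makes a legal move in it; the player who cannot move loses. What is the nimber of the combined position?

Heap A is a plain Nim heap of size 3, so its Grundy value is 3.
Grundy values for heap B (subtraction set {4, 5, 6}):
g(0) = mex{} = 0
g(1) = mex{} = 0
g(2) = mex{} = 0
g(3) = mex{} = 0
g(4) = mex{0} = 1
g(5) = mex{0} = 1
g(6) = mex{0} = 1
g(7) = mex{0} = 1
g(8) = mex{0,1} = 2
g(9) = mex{0,1} = 2
g(10) = mex{1} = 0
g(11) = mex{1} = 0
So g(11) = 0.
For heap C, compute g(0), g(1), … with moves {3, 6}:
g(0) = mex{} = 0
g(1) = mex{} = 0
g(2) = mex{} = 0
g(3) = mex{0} = 1
g(4) = mex{0} = 1
g(5) = mex{0} = 1
g(6) = mex{0,1} = 2
g(7) = mex{0,1} = 2
g(8) = mex{0,1} = 2
g(9) = mex{1,2} = 0
g(10) = mex{1,2} = 0
g(11) = mex{1,2} = 0
g(12) = mex{0,2} = 1
g(13) = mex{0,2} = 1
So g(13) = 1.
By the Sprague-Grundy theorem, the Grundy value of a sum of independent games is the XOR of the component values.
Combined value = 3 XOR 0 XOR 1 = 2.

2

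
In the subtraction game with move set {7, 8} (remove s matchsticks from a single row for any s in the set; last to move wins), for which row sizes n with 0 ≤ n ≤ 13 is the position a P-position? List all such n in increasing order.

Build the Grundy sequence with g(k) = mex{g(k−s) : s ∈ {7, 8}, s ≤ k}:
k:     0  1  2  3  4  5  6  7  8  9 10 11 12 13
g(k):  0  0  0  0  0  0  0  1  1  1  1  1  1  1
The P-positions (g = 0) in 0..13 are 0, 1, 2, 3, 4, 5, 6.

0, 1, 2, 3, 4, 5, 6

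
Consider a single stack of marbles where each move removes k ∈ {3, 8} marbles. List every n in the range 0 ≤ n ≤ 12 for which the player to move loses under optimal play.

Build the Grundy sequence with g(k) = mex{g(k−s) : s ∈ {3, 8}, s ≤ k}:
g(0) = mex{} = 0
g(1) = mex{} = 0
g(2) = mex{} = 0
g(3) = mex{0} = 1
g(4) = mex{0} = 1
g(5) = mex{0} = 1
g(6) = mex{1} = 0
g(7) = mex{1} = 0
g(8) = mex{0,1} = 2
g(9) = mex{0} = 1
g(10) = mex{0} = 1
g(11) = mex{1,2} = 0
g(12) = mex{1} = 0
The P-positions (g = 0) in 0..12 are 0, 1, 2, 6, 7, 11, 12.

0, 1, 2, 6, 7, 11, 12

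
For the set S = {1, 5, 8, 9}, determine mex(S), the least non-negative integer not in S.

0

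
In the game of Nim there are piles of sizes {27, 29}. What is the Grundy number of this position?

6

Write each in binary and XOR column by column:
  11011  (27)
  11101  (29)
  -----
  00110  (6)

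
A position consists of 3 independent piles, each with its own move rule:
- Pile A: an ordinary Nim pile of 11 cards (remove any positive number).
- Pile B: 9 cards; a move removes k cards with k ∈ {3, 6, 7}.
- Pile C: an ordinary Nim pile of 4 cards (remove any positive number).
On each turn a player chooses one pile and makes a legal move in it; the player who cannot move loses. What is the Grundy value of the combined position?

12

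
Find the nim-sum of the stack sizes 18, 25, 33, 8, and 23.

53

Nim-sum: 18 ^ 25 ^ 33 ^ 8 ^ 23 = 53.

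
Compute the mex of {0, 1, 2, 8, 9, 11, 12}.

The values 0, 1, 2 are all present; 3 is the first non-negative integer missing from the set.

3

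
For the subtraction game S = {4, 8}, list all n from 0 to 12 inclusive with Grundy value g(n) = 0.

0, 1, 2, 3, 12

Compute g(0), g(1), … for moves {4, 8}:
g(0) = mex{} = 0
g(1) = mex{} = 0
g(2) = mex{} = 0
g(3) = mex{} = 0
g(4) = mex{0} = 1
g(5) = mex{0} = 1
g(6) = mex{0} = 1
g(7) = mex{0} = 1
g(8) = mex{0,1} = 2
g(9) = mex{0,1} = 2
g(10) = mex{0,1} = 2
g(11) = mex{0,1} = 2
g(12) = mex{1,2} = 0
The P-positions (g = 0) in 0..12 are 0, 1, 2, 3, 12.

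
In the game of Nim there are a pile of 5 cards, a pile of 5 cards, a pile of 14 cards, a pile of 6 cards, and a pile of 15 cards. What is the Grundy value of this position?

7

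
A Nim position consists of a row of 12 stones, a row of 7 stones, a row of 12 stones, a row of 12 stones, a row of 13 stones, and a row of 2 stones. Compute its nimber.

4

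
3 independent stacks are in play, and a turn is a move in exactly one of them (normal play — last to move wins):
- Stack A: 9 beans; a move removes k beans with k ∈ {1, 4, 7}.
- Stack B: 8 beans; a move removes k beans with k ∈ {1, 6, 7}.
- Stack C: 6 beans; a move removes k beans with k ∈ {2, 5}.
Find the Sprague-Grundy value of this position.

Build the Grundy sequence for stack A with g(k) = mex{g(k−s) : s ∈ {1, 4, 7}, s ≤ k}:
g(0) = mex{} = 0
g(1) = mex{0} = 1
g(2) = mex{1} = 0
g(3) = mex{0} = 1
g(4) = mex{0,1} = 2
g(5) = mex{1,2} = 0
g(6) = mex{0} = 1
g(7) = mex{0,1} = 2
g(8) = mex{1,2} = 0
g(9) = mex{0} = 1
So g(9) = 1.
Grundy values for stack B (subtraction set {1, 6, 7}):
g(0) = mex{} = 0
g(1) = mex{0} = 1
g(2) = mex{1} = 0
g(3) = mex{0} = 1
g(4) = mex{1} = 0
g(5) = mex{0} = 1
g(6) = mex{0,1} = 2
g(7) = mex{0,1,2} = 3
g(8) = mex{0,1,3} = 2
So g(8) = 2.
Build the Grundy sequence for stack C with g(k) = mex{g(k−s) : s ∈ {2, 5}, s ≤ k}:
g(0) = mex{} = 0
g(1) = mex{} = 0
g(2) = mex{0} = 1
g(3) = mex{0} = 1
g(4) = mex{1} = 0
g(5) = mex{0,1} = 2
g(6) = mex{0} = 1
So g(6) = 1.
The value of a disjunctive sum is the nim-sum of the parts.
Combined value = 1 ⊕ 2 ⊕ 1 = 2.

2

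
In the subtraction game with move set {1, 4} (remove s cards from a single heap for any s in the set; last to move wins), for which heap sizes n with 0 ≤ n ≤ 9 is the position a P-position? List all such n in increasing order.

0, 2, 5, 7

Build the Grundy sequence with g(k) = mex{g(k−s) : s ∈ {1, 4}, s ≤ k}:
k:     0  1  2  3  4  5  6  7  8  9
g(k):  0  1  0  1  2  0  1  0  1  2
The P-positions (g = 0) in 0..9 are 0, 2, 5, 7.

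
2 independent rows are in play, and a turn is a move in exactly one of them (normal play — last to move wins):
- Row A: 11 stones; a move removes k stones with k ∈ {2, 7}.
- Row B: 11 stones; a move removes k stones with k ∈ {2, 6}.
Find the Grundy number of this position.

0

Build the Grundy sequence for row A with g(k) = mex{g(k−s) : s ∈ {2, 7}, s ≤ k}:
g(0) = mex{} = 0
g(1) = mex{} = 0
g(2) = mex{0} = 1
g(3) = mex{0} = 1
g(4) = mex{1} = 0
g(5) = mex{1} = 0
g(6) = mex{0} = 1
g(7) = mex{0} = 1
g(8) = mex{0,1} = 2
g(9) = mex{1} = 0
g(10) = mex{1,2} = 0
g(11) = mex{0} = 1
So g(11) = 1.
For row B, compute g(0), g(1), … with moves {2, 6}:
g(0) = mex{} = 0
g(1) = mex{} = 0
g(2) = mex{0} = 1
g(3) = mex{0} = 1
g(4) = mex{1} = 0
g(5) = mex{1} = 0
g(6) = mex{0} = 1
g(7) = mex{0} = 1
g(8) = mex{1} = 0
g(9) = mex{1} = 0
g(10) = mex{0} = 1
g(11) = mex{0} = 1
So g(11) = 1.
By the Sprague-Grundy theorem, the Grundy value of a sum of independent games is the XOR of the component values.
Combined value = 1 XOR 1 = 0.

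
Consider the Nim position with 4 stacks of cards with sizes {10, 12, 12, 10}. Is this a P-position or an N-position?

P-position

Nim-sum: 10 XOR 12 XOR 12 XOR 10 = 0.
The nim-sum is 0, so this is a P-position: the player to move is in a losing position under optimal play.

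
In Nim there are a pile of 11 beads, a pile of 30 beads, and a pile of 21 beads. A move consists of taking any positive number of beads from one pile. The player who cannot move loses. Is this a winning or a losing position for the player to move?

Compute the nim-sum pairwise:
11 XOR 30 = 21
21 XOR 21 = 0
The nim-sum is 0, so this is a P-position: the player to move is in a losing position under optimal play.

Losing position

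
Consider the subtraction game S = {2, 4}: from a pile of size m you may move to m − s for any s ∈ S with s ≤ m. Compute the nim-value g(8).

Build the Grundy sequence with g(k) = mex{g(k−s) : s ∈ {2, 4}, s ≤ k}:
g(0) = mex{} = 0
g(1) = mex{} = 0
g(2) = mex{0} = 1
g(3) = mex{0} = 1
g(4) = mex{0,1} = 2
g(5) = mex{0,1} = 2
g(6) = mex{1,2} = 0
g(7) = mex{1,2} = 0
g(8) = mex{0,2} = 1
So g(8) = 1.

1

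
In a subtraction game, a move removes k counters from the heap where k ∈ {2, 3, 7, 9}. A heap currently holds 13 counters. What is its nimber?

1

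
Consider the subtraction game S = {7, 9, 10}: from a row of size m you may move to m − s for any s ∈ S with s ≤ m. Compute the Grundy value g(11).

Build the Grundy sequence with g(k) = mex{g(k−s) : s ∈ {7, 9, 10}, s ≤ k}:
g(0) = mex{} = 0
g(1) = mex{} = 0
g(2) = mex{} = 0
g(3) = mex{} = 0
g(4) = mex{} = 0
g(5) = mex{} = 0
g(6) = mex{} = 0
g(7) = mex{0} = 1
g(8) = mex{0} = 1
g(9) = mex{0} = 1
g(10) = mex{0} = 1
g(11) = mex{0} = 1
So g(11) = 1.

1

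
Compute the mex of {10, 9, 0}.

1

0 is in the set but 1 is not, so the mex is 1.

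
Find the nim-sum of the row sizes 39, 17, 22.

Compute the nim-sum pairwise:
39 XOR 17 = 54
54 XOR 22 = 32

32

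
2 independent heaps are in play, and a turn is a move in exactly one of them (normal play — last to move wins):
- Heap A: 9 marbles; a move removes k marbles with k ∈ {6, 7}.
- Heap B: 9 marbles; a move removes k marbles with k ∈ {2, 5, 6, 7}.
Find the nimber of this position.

For heap A, compute g(0), g(1), … with moves {6, 7}:
k:     0  1  2  3  4  5  6  7  8  9
g(k):  0  0  0  0  0  0  1  1  1  1
So g(9) = 1.
For heap B, compute g(0), g(1), … with moves {2, 5, 6, 7}:
g(0) = mex{} = 0
g(1) = mex{} = 0
g(2) = mex{0} = 1
g(3) = mex{0} = 1
g(4) = mex{1} = 0
g(5) = mex{0,1} = 2
g(6) = mex{0} = 1
g(7) = mex{0,1,2} = 3
g(8) = mex{0,1} = 2
g(9) = mex{0,1,3} = 2
So g(9) = 2.
The value of a disjunctive sum is the nim-sum of the parts.
Combined value = 1 XOR 2 = 3.

3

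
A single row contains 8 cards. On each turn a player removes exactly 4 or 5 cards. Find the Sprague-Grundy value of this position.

Build the Grundy sequence with g(k) = mex{g(k−s) : s ∈ {4, 5}, s ≤ k}:
g(0) = mex{} = 0
g(1) = mex{} = 0
g(2) = mex{} = 0
g(3) = mex{} = 0
g(4) = mex{0} = 1
g(5) = mex{0} = 1
g(6) = mex{0} = 1
g(7) = mex{0} = 1
g(8) = mex{0,1} = 2
So g(8) = 2.

2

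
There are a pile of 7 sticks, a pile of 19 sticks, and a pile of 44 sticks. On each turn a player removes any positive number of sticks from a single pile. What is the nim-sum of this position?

Compute the nim-sum pairwise:
7 ^ 19 = 20
20 ^ 44 = 56

56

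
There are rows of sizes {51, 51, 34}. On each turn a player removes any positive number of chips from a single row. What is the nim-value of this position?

34

Nim-sum: 51 ⊕ 51 ⊕ 34 = 34.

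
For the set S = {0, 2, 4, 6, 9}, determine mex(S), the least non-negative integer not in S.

0 is in the set but 1 is not, so the mex is 1.

1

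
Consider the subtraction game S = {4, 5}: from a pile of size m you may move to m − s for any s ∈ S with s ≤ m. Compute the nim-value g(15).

1

Build the Grundy sequence with g(k) = mex{g(k−s) : s ∈ {4, 5}, s ≤ k}:
k:     0  1  2  3  4  5  6  7  8  9 10 11 12 13 14 15
g(k):  0  0  0  0  1  1  1  1  2  0  0  0  0  1  1  1
So g(15) = 1.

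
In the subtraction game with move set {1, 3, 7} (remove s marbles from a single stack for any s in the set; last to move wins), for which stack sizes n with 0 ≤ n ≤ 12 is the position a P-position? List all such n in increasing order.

Compute g(0), g(1), … for moves {1, 3, 7}:
k:     0  1  2  3  4  5  6  7  8  9 10 11 12
g(k):  0  1  0  1  0  1  0  1  0  1  0  1  0
The P-positions (g = 0) in 0..12 are 0, 2, 4, 6, 8, 10, 12.

0, 2, 4, 6, 8, 10, 12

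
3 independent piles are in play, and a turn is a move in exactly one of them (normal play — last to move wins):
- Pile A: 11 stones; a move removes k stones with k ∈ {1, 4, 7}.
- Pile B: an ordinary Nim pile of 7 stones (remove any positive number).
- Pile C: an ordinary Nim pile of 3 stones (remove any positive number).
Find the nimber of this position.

Build the Grundy sequence for pile A with g(k) = mex{g(k−s) : s ∈ {1, 4, 7}, s ≤ k}:
g(0) = mex{} = 0
g(1) = mex{0} = 1
g(2) = mex{1} = 0
g(3) = mex{0} = 1
g(4) = mex{0,1} = 2
g(5) = mex{1,2} = 0
g(6) = mex{0} = 1
g(7) = mex{0,1} = 2
g(8) = mex{1,2} = 0
g(9) = mex{0} = 1
g(10) = mex{1} = 0
g(11) = mex{0,2} = 1
So g(11) = 1.
Pile B is a plain Nim pile of size 7, so its Grundy value is 7.
Pile C is a plain Nim pile of size 3, so its Grundy value is 3.
The value of a disjunctive sum is the nim-sum of the parts.
Combined value = 1 ⊕ 7 ⊕ 3 = 5.

5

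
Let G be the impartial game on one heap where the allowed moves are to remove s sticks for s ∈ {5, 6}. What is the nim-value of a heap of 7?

1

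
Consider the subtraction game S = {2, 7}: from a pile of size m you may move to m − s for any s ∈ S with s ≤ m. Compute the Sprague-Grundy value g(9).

0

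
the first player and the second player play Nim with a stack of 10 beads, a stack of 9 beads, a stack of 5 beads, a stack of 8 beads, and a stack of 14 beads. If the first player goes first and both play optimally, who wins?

Nim-sum: 10 XOR 9 XOR 5 XOR 8 XOR 14 = 0.
The nim-sum is 0, so this is a P-position: the player to move is in a losing position under optimal play; the first player is about to move from it and so loses — the second player wins.

the second player wins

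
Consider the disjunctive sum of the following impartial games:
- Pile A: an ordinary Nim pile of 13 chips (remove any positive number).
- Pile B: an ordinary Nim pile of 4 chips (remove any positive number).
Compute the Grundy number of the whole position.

9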